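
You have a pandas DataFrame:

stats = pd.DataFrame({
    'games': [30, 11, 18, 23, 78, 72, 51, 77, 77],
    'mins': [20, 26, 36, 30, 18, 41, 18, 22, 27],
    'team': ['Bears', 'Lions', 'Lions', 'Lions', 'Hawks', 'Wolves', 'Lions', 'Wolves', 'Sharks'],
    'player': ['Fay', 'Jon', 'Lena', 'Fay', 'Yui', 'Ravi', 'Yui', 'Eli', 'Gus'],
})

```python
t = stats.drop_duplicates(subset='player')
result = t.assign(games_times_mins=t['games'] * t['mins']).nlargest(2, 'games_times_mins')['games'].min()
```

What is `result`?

72

drop duplicate player (keep=first):
   games  mins    team player
0     30    20   Bears    Fay
1     11    26   Lions    Jon
2     18    36   Lions   Lena
4     78    18   Hawks    Yui
5     72    41  Wolves   Ravi
7     77    22  Wolves    Eli
8     77    27  Sharks    Gus
add column games_times_mins = t['games'] * t['mins']:
   games  mins    team player  games_times_mins
0     30    20   Bears    Fay               600
1     11    26   Lions    Jon               286
2     18    36   Lions   Lena               648
4     78    18   Hawks    Yui              1404
5     72    41  Wolves   Ravi              2952
7     77    22  Wolves    Eli              1694
8     77    27  Sharks    Gus              2079
take 2 rows with largest games_times_mins:
   games  mins    team player  games_times_mins
5     72    41  Wolves   Ravi              2952
8     77    27  Sharks    Gus              2079
Reading off the min of column 'games', we get 72.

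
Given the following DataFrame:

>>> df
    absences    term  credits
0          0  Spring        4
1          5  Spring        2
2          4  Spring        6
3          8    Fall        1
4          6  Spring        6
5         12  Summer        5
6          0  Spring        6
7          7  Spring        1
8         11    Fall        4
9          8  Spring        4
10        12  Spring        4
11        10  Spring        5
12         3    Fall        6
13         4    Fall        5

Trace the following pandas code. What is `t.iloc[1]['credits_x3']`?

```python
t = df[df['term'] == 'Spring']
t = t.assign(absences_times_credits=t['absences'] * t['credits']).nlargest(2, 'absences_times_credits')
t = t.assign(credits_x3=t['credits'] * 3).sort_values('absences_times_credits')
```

filter rows where term == 'Spring':
    absences    term  credits
0          0  Spring        4
1          5  Spring        2
2          4  Spring        6
4          6  Spring        6
6          0  Spring        6
7          7  Spring        1
9          8  Spring        4
10        12  Spring        4
11        10  Spring        5
add column absences_times_credits = t['absences'] * t['credits']:
    absences    term  credits  absences_times_credits
0          0  Spring        4                       0
1          5  Spring        2                      10
2          4  Spring        6                      24
4          6  Spring        6                      36
6          0  Spring        6                       0
7          7  Spring        1                       7
9          8  Spring        4                      32
10        12  Spring        4                      48
11        10  Spring        5                      50
take 2 rows with largest absences_times_credits:
    absences    term  credits  absences_times_credits
11        10  Spring        5                      50
10        12  Spring        4                      48
add column credits_x3 = t['credits'] * 3:
    absences    term  credits  absences_times_credits  credits_x3
11        10  Spring        5                      50          15
10        12  Spring        4                      48          12
sort by absences_times_credits:
    absences    term  credits  absences_times_credits  credits_x3
10        12  Spring        4                      48          12
11        10  Spring        5                      50          15

15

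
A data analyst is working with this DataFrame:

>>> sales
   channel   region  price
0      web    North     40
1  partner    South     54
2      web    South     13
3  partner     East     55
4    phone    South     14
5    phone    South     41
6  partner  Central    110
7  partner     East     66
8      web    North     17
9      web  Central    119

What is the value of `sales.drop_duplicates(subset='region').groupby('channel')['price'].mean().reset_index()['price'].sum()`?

drop duplicate region (keep=first):
   channel   region  price
0      web    North     40
1  partner    South     54
3  partner     East     55
6  partner  Central    110
group by channel, mean of price:
channel
partner    73.0
web        40.0
Name: price, dtype: float64
reset_index():
   channel  price
0  partner   73.0
1      web   40.0

113.0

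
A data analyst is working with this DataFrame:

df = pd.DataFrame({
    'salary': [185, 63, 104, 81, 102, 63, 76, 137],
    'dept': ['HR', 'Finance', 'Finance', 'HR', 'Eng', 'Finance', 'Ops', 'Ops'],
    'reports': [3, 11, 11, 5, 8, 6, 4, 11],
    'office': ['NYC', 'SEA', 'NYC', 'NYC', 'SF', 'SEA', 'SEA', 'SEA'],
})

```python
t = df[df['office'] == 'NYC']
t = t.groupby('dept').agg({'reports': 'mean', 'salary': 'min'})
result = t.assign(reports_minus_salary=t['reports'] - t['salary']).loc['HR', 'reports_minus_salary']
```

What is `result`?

filter rows where office == 'NYC':
   salary     dept  reports office
0     185       HR        3    NYC
2     104  Finance       11    NYC
3      81       HR        5    NYC
group by dept: mean(reports), min(salary):
         reports  salary
dept                    
Finance     11.0     104
HR           4.0      81
add column reports_minus_salary = t['reports'] - t['salary']:
         reports  salary  reports_minus_salary
dept                                          
Finance     11.0     104                 -93.0
HR           4.0      81                 -77.0
Taking the value at row 'HR', column 'reports_minus_salary' gives -77.0.

-77.0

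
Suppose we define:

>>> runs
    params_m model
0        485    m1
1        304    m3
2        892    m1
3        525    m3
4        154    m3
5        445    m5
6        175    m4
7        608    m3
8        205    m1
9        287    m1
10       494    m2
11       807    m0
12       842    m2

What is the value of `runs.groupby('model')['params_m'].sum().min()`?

175

group by model, sum of params_m:
model
m0     807
m1    1869
m2    1336
m3    1591
m4     175
m5     445
Name: params_m, dtype: int64
Then the min of the resulting series: 175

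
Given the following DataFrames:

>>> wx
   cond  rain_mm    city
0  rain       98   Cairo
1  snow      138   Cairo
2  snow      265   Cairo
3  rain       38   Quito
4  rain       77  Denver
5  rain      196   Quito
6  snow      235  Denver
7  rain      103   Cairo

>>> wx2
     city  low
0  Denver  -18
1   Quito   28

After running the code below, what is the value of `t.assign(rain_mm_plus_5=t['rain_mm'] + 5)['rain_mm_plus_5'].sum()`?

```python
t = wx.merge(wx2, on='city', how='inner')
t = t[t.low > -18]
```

merge on 'city' (how='inner') → 4 rows:
   cond  rain_mm    city  low
0  rain       38   Quito   28
1  rain       77  Denver  -18
2  rain      196   Quito   28
3  snow      235  Denver  -18
filter rows where low > -18:
   cond  rain_mm   city  low
0  rain       38  Quito   28
2  rain      196  Quito   28
add column rain_mm_plus_5 = t['rain_mm'] + 5:
   cond  rain_mm   city  low  rain_mm_plus_5
0  rain       38  Quito   28              43
2  rain      196  Quito   28             201
sum of column 'rain_mm_plus_5' → 244

244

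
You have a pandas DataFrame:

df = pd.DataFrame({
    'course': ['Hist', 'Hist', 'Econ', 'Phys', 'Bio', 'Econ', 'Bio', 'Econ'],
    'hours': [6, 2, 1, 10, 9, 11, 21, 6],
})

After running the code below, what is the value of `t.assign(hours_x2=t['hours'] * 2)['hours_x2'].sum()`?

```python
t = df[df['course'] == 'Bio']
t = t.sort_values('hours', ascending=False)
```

60

filter rows where course == 'Bio':
  course  hours
4    Bio      9
6    Bio     21
sort by hours descending:
  course  hours
6    Bio     21
4    Bio      9
add column hours_x2 = t['hours'] * 2:
  course  hours  hours_x2
6    Bio     21        42
4    Bio      9        18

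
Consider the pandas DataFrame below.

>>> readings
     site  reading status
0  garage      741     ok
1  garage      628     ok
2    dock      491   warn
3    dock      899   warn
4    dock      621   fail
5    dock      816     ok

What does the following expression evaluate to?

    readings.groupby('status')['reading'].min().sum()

1740

group by status, min of reading:
status
fail    621
ok      628
warn    491
Name: reading, dtype: int64
sum of the resulting series → 1740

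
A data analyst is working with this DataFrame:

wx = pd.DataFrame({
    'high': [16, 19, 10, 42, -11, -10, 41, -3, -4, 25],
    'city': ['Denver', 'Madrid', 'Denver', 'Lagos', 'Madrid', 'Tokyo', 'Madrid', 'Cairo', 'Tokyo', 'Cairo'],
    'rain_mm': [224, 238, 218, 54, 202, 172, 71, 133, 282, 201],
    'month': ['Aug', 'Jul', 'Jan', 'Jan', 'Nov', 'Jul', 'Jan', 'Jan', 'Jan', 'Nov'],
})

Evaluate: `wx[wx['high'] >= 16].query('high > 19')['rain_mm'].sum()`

filter rows where high >= 16:
   high    city  rain_mm month
0    16  Denver      224   Aug
1    19  Madrid      238   Jul
3    42   Lagos       54   Jan
6    41  Madrid       71   Jan
9    25   Cairo      201   Nov
filter rows where high > 19:
   high    city  rain_mm month
3    42   Lagos       54   Jan
6    41  Madrid       71   Jan
9    25   Cairo      201   Nov

326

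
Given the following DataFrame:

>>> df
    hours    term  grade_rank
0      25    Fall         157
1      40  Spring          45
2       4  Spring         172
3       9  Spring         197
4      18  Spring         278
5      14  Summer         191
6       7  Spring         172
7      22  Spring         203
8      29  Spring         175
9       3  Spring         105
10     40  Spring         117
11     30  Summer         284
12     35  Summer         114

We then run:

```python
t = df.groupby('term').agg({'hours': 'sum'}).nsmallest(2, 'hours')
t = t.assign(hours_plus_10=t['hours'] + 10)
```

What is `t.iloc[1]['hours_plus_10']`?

group by term, sum of hours:
        hours
term         
Fall       25
Spring    172
Summer     79
take 2 rows with smallest hours:
        hours
term         
Fall       25
Summer     79
add column hours_plus_10 = t['hours'] + 10:
        hours  hours_plus_10
term                        
Fall       25             35
Summer     79             89

89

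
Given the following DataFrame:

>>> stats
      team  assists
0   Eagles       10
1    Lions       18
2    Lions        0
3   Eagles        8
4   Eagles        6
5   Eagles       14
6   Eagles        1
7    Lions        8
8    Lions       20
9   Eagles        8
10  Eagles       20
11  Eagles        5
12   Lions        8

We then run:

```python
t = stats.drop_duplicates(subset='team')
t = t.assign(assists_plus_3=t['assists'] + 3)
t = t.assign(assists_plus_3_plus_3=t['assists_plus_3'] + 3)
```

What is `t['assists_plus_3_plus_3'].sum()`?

drop duplicate team (keep=first):
     team  assists
0  Eagles       10
1   Lions       18
add column assists_plus_3 = t['assists'] + 3:
     team  assists  assists_plus_3
0  Eagles       10              13
1   Lions       18              21
add column assists_plus_3_plus_3 = t['assists_plus_3'] + 3:
     team  assists  assists_plus_3  assists_plus_3_plus_3
0  Eagles       10              13                     16
1   Lions       18              21                     24
Taking the sum of column 'assists_plus_3_plus_3' gives 40.

40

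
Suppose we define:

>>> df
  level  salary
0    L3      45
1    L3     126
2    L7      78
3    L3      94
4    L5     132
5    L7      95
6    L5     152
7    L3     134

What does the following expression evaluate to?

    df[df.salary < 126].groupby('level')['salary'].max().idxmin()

filter rows where salary < 126:
  level  salary
0    L3      45
2    L7      78
3    L3      94
5    L7      95
group by level, max of salary:
level
L3    94
L7    95
Name: salary, dtype: int64
Then the label with the smallest value: L3

L3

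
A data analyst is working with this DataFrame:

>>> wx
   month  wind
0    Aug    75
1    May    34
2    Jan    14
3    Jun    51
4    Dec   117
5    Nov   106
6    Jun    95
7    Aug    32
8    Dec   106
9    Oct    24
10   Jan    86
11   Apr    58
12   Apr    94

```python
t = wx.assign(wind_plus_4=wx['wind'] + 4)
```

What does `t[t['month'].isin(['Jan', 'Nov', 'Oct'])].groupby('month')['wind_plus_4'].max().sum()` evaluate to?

add column wind_plus_4 = wx['wind'] + 4:
   month  wind  wind_plus_4
0    Aug    75           79
1    May    34           38
2    Jan    14           18
3    Jun    51           55
4    Dec   117          121
5    Nov   106          110
6    Jun    95           99
7    Aug    32           36
8    Dec   106          110
9    Oct    24           28
10   Jan    86           90
11   Apr    58           62
12   Apr    94           98
filter rows where month in ['Jan', 'Nov', 'Oct']:
   month  wind  wind_plus_4
2    Jan    14           18
5    Nov   106          110
9    Oct    24           28
10   Jan    86           90
group by month, max of wind_plus_4:
month
Jan     90
Nov    110
Oct     28
Name: wind_plus_4, dtype: int64
So sum() = 228.

228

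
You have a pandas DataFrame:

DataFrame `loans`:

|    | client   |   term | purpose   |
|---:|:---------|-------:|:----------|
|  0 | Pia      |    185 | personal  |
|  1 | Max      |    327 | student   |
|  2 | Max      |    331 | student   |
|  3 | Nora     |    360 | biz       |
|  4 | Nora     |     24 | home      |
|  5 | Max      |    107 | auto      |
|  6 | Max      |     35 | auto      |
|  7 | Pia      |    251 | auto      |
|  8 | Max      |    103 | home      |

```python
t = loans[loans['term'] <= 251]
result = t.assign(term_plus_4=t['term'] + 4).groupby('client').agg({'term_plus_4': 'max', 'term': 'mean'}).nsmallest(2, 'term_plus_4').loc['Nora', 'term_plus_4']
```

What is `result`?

filter rows where term <= 251:
  client  term   purpose
0    Pia   185  personal
4   Nora    24      home
5    Max   107      auto
6    Max    35      auto
7    Pia   251      auto
8    Max   103      home
add column term_plus_4 = t['term'] + 4:
  client  term   purpose  term_plus_4
0    Pia   185  personal          189
4   Nora    24      home           28
5    Max   107      auto          111
6    Max    35      auto           39
7    Pia   251      auto          255
8    Max   103      home          107
group by client: max(term_plus_4), mean(term):
        term_plus_4        term
client                         
Max             111   81.666667
Nora             28   24.000000
Pia             255  218.000000
take 2 rows with smallest term_plus_4:
        term_plus_4       term
client                        
Nora             28  24.000000
Max             111  81.666667
The value at row 'Nora', column 'term_plus_4' is 28.

28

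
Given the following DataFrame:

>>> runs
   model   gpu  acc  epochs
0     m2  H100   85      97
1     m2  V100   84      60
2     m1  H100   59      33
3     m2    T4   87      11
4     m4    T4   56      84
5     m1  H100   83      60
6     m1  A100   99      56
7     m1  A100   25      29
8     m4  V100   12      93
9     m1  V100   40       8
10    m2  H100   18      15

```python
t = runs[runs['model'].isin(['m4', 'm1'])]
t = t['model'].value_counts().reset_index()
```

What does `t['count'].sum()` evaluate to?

filter rows where model in ['m4', 'm1']:
  model   gpu  acc  epochs
2    m1  H100   59      33
4    m4    T4   56      84
5    m1  H100   83      60
6    m1  A100   99      56
7    m1  A100   25      29
8    m4  V100   12      93
9    m1  V100   40       8
value_counts of model:
model
m1    5
m4    2
Name: count, dtype: int64
reset_index():
  model  count
0    m1      5
1    m4      2
The sum of column 'count' is 7.

7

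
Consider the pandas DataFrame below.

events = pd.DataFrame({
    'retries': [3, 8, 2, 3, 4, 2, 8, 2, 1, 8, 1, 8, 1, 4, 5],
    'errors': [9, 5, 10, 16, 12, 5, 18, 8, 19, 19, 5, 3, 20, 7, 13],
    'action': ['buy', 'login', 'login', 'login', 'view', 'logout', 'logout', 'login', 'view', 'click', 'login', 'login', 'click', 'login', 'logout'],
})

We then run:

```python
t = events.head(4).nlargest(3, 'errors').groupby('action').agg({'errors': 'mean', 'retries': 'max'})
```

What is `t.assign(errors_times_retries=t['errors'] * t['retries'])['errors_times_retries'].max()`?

39.0

take first 4 rows:
   retries  errors action
0        3       9    buy
1        8       5  login
2        2      10  login
3        3      16  login
take 3 rows with largest errors:
   retries  errors action
3        3      16  login
2        2      10  login
0        3       9    buy
group by action: mean(errors), max(retries):
        errors  retries
action                 
buy        9.0        3
login     13.0        3
add column errors_times_retries = t['errors'] * t['retries']:
        errors  retries  errors_times_retries
action                                       
buy        9.0        3                  27.0
login     13.0        3                  39.0
Reading off the max of column 'errors_times_retries', we get 39.0.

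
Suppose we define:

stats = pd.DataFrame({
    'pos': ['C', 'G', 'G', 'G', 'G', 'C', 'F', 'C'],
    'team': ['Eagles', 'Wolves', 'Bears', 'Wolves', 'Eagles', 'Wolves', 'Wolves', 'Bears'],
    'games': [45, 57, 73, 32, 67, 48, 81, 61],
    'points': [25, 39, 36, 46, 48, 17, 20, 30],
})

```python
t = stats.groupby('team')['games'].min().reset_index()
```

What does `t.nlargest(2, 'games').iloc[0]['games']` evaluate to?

group by team, min of games:
team
Bears     61
Eagles    45
Wolves    32
Name: games, dtype: int64
reset_index():
     team  games
0   Bears     61
1  Eagles     45
2  Wolves     32
take 2 rows with largest games:
     team  games
0   Bears     61
1  Eagles     45
Then the value at position 0, column 'games': 61

61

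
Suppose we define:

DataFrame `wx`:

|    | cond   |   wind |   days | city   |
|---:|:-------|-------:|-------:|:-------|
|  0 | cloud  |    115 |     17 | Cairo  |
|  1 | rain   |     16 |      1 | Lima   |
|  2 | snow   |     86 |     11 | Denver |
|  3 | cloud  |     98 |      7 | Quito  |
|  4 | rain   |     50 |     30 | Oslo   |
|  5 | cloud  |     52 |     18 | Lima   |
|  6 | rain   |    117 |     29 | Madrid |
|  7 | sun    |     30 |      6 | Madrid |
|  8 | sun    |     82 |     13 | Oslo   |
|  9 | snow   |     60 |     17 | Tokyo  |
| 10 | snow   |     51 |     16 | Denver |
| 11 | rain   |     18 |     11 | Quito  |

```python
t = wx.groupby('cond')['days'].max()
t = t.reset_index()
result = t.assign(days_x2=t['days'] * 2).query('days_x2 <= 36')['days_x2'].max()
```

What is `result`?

36

group by cond, max of days:
cond
cloud    18
rain     30
snow     17
sun      13
Name: days, dtype: int64
reset_index():
    cond  days
0  cloud    18
1   rain    30
2   snow    17
3    sun    13
add column days_x2 = t['days'] * 2:
    cond  days  days_x2
0  cloud    18       36
1   rain    30       60
2   snow    17       34
3    sun    13       26
filter rows where days_x2 <= 36:
    cond  days  days_x2
0  cloud    18       36
2   snow    17       34
3    sun    13       26
Finally, max of column 'days_x2' = 36.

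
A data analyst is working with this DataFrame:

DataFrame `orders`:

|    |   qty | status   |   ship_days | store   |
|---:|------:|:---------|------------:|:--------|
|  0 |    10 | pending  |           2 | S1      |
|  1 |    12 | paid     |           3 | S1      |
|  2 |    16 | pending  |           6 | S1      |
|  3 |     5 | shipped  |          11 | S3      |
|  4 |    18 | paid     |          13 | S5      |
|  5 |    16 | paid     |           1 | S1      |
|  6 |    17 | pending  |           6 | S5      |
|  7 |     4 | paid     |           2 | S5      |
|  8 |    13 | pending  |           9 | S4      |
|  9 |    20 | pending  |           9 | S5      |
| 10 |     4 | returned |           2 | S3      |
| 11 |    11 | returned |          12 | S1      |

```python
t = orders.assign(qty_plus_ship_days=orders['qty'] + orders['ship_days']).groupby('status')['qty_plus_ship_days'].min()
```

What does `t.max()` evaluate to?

16

add column qty_plus_ship_days = orders['qty'] + orders['ship_days']:
    qty    status  ship_days store  qty_plus_ship_days
0    10   pending          2    S1                  12
1    12      paid          3    S1                  15
2    16   pending          6    S1                  22
3     5   shipped         11    S3                  16
4    18      paid         13    S5                  31
5    16      paid          1    S1                  17
6    17   pending          6    S5                  23
7     4      paid          2    S5                   6
8    13   pending          9    S4                  22
9    20   pending          9    S5                  29
10    4  returned          2    S3                   6
11   11  returned         12    S1                  23
group by status, min of qty_plus_ship_days:
status
paid         6
pending     12
returned     6
shipped     16
Name: qty_plus_ship_days, dtype: int64
Taking the max of the resulting series gives 16.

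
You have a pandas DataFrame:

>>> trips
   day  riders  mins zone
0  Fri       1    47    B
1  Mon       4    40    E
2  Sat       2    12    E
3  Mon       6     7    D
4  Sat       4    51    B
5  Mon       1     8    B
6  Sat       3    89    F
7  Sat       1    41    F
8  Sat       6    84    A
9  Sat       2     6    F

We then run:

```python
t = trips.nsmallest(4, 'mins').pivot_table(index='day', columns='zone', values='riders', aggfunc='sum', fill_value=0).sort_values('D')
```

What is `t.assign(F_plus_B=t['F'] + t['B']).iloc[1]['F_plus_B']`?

take 4 rows with smallest mins:
   day  riders  mins zone
9  Sat       2     6    F
3  Mon       6     7    D
5  Mon       1     8    B
2  Sat       2    12    E
pivot: rows=day, cols=zone, sum(riders):
zone  B  D  E  F
day             
Mon   1  6  0  0
Sat   0  0  2  2
sort by D:
zone  B  D  E  F
day             
Sat   0  0  2  2
Mon   1  6  0  0
add column F_plus_B = t['F'] + t['B']:
zone  B  D  E  F  F_plus_B
day                       
Sat   0  0  2  2         2
Mon   1  6  0  0         1
Taking the value at position 1, column 'F_plus_B' gives 1.

1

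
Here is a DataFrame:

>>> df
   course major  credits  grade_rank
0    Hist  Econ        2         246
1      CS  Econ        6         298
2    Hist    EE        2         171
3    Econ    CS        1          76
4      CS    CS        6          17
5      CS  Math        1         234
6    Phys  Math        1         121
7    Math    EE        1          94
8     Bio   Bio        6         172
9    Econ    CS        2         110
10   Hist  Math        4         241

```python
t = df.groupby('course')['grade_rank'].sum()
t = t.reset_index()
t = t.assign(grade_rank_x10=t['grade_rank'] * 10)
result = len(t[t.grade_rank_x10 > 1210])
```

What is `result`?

group by course, sum of grade_rank:
course
Bio     172
CS      549
Econ    186
Hist    658
Math     94
Phys    121
Name: grade_rank, dtype: int64
reset_index():
  course  grade_rank
0    Bio         172
1     CS         549
2   Econ         186
3   Hist         658
4   Math          94
5   Phys         121
add column grade_rank_x10 = t['grade_rank'] * 10:
  course  grade_rank  grade_rank_x10
0    Bio         172            1720
1     CS         549            5490
2   Econ         186            1860
3   Hist         658            6580
4   Math          94             940
5   Phys         121            1210
filter rows where grade_rank_x10 > 1210:
  course  grade_rank  grade_rank_x10
0    Bio         172            1720
1     CS         549            5490
2   Econ         186            1860
3   Hist         658            6580

4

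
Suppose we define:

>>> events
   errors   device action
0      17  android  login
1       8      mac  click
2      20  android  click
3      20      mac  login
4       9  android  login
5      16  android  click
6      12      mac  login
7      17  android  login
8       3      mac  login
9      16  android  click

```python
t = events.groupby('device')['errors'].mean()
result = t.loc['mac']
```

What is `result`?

10.75

group by device, mean of errors:
device
android    15.833333
mac        10.750000
Name: errors, dtype: float64
Then the value at index 'mac': 10.75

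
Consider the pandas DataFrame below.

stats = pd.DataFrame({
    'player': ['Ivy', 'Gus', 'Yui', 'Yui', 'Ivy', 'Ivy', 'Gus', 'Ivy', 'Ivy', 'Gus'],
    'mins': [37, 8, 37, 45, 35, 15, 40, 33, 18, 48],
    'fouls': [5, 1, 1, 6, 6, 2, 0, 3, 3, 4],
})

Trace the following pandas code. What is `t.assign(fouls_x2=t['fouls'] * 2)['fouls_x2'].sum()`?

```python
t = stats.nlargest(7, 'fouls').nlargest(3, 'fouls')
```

take 7 rows with largest fouls:
  player  mins  fouls
3    Yui    45      6
4    Ivy    35      6
0    Ivy    37      5
9    Gus    48      4
7    Ivy    33      3
8    Ivy    18      3
5    Ivy    15      2
take 3 rows with largest fouls:
  player  mins  fouls
3    Yui    45      6
4    Ivy    35      6
0    Ivy    37      5
add column fouls_x2 = t['fouls'] * 2:
  player  mins  fouls  fouls_x2
3    Yui    45      6        12
4    Ivy    35      6        12
0    Ivy    37      5        10
The sum of column 'fouls_x2' is 34.

34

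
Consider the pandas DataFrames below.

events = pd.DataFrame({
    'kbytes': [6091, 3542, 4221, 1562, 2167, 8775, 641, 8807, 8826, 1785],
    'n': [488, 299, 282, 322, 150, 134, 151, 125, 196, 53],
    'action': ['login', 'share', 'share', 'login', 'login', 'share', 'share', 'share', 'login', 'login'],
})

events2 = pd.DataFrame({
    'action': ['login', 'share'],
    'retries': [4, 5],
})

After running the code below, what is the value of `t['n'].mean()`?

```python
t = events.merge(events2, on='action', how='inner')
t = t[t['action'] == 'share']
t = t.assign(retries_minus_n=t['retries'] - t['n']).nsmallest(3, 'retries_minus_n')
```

244.0

merge on 'action' (how='inner') → 10 rows:
   kbytes    n action  retries
0    6091  488  login        4
1    3542  299  share        5
2    4221  282  share        5
3    1562  322  login        4
4    2167  150  login        4
5    8775  134  share        5
6     641  151  share        5
7    8807  125  share        5
8    8826  196  login        4
9    1785   53  login        4
filter rows where action == 'share':
   kbytes    n action  retries
1    3542  299  share        5
2    4221  282  share        5
5    8775  134  share        5
6     641  151  share        5
7    8807  125  share        5
add column retries_minus_n = t['retries'] - t['n']:
   kbytes    n action  retries  retries_minus_n
1    3542  299  share        5             -294
2    4221  282  share        5             -277
5    8775  134  share        5             -129
6     641  151  share        5             -146
7    8807  125  share        5             -120
take 3 rows with smallest retries_minus_n:
   kbytes    n action  retries  retries_minus_n
1    3542  299  share        5             -294
2    4221  282  share        5             -277
6     641  151  share        5             -146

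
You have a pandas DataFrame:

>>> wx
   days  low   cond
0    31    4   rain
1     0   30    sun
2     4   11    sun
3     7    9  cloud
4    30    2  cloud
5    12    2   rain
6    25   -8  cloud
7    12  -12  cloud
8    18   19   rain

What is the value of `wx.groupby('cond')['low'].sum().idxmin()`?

group by cond, sum of low:
cond
cloud    -9
rain     25
sun      41
Name: low, dtype: int64

cloud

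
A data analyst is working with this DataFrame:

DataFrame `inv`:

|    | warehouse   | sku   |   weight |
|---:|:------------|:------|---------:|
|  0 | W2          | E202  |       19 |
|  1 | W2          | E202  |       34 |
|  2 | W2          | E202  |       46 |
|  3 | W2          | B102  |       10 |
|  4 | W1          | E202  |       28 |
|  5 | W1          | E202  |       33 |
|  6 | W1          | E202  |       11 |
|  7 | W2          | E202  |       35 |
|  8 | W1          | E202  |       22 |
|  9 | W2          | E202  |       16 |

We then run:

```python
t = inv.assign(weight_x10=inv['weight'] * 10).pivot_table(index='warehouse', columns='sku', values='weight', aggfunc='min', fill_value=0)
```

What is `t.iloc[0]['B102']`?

0

add column weight_x10 = inv['weight'] * 10:
  warehouse   sku  weight  weight_x10
0        W2  E202      19         190
1        W2  E202      34         340
2        W2  E202      46         460
3        W2  B102      10         100
4        W1  E202      28         280
5        W1  E202      33         330
6        W1  E202      11         110
7        W2  E202      35         350
8        W1  E202      22         220
9        W2  E202      16         160
pivot: rows=warehouse, cols=sku, min(weight):
sku        B102  E202
warehouse            
W1            0    11
W2           10    16
Finally, value at position 0, column 'B102' = 0.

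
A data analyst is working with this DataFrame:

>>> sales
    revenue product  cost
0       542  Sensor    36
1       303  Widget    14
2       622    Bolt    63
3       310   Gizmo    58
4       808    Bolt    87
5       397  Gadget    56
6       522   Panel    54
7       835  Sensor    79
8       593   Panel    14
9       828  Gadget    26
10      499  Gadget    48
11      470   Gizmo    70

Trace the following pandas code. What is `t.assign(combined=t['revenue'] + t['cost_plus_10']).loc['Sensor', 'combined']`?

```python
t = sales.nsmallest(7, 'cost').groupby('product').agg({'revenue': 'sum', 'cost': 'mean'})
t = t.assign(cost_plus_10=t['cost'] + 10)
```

588.0

take 7 rows with smallest cost:
    revenue product  cost
1       303  Widget    14
8       593   Panel    14
9       828  Gadget    26
0       542  Sensor    36
10      499  Gadget    48
6       522   Panel    54
5       397  Gadget    56
group by product: sum(revenue), mean(cost):
         revenue       cost
product                    
Gadget      1724  43.333333
Panel       1115  34.000000
Sensor       542  36.000000
Widget       303  14.000000
add column cost_plus_10 = t['cost'] + 10:
         revenue       cost  cost_plus_10
product                                  
Gadget      1724  43.333333     53.333333
Panel       1115  34.000000     44.000000
Sensor       542  36.000000     46.000000
Widget       303  14.000000     24.000000
add column combined = t['revenue'] + t['cost_plus_10']:
         revenue       cost  cost_plus_10     combined
product                                               
Gadget      1724  43.333333     53.333333  1777.333333
Panel       1115  34.000000     44.000000  1159.000000
Sensor       542  36.000000     46.000000   588.000000
Widget       303  14.000000     24.000000   327.000000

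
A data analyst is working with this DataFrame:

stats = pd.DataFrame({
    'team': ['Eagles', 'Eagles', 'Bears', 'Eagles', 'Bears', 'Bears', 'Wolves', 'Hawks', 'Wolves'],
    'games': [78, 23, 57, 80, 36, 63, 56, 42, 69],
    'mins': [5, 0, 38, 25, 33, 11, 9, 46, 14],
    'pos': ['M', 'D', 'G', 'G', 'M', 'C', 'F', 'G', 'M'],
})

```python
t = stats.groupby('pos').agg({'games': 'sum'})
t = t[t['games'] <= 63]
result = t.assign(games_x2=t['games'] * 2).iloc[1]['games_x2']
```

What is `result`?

group by pos, sum of games:
     games
pos       
C       63
D       23
F       56
G      179
M      183
filter rows where games <= 63:
     games
pos       
C       63
D       23
F       56
add column games_x2 = t['games'] * 2:
     games  games_x2
pos                 
C       63       126
D       23        46
F       56       112
Taking the value at position 1, column 'games_x2' gives 46.

46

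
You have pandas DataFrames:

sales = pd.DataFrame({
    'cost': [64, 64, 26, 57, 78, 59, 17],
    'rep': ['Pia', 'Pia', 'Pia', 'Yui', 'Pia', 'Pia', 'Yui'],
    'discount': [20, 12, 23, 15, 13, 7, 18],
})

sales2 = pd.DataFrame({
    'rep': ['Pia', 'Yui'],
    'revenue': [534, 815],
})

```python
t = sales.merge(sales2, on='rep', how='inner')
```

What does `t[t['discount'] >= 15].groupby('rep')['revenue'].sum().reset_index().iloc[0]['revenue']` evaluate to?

merge on 'rep' (how='inner') → 7 rows:
   cost  rep  discount  revenue
0    64  Pia        20      534
1    64  Pia        12      534
2    26  Pia        23      534
3    57  Yui        15      815
4    78  Pia        13      534
5    59  Pia         7      534
6    17  Yui        18      815
filter rows where discount >= 15:
   cost  rep  discount  revenue
0    64  Pia        20      534
2    26  Pia        23      534
3    57  Yui        15      815
6    17  Yui        18      815
group by rep, sum of revenue:
rep
Pia    1068
Yui    1630
Name: revenue, dtype: int64
reset_index():
   rep  revenue
0  Pia     1068
1  Yui     1630
The value at position 0, column 'revenue' is 1068.

1068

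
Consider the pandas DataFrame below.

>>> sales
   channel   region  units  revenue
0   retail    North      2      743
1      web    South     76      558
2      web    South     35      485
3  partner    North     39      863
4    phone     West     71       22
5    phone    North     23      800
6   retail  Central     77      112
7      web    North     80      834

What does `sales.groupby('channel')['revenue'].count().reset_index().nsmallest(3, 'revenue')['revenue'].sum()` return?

group by channel, count of revenue:
channel
partner    1
phone      2
retail     2
web        3
Name: revenue, dtype: int64
reset_index():
   channel  revenue
0  partner        1
1    phone        2
2   retail        2
3      web        3
take 3 rows with smallest revenue:
   channel  revenue
0  partner        1
1    phone        2
2   retail        2
The sum of column 'revenue' is 5.

5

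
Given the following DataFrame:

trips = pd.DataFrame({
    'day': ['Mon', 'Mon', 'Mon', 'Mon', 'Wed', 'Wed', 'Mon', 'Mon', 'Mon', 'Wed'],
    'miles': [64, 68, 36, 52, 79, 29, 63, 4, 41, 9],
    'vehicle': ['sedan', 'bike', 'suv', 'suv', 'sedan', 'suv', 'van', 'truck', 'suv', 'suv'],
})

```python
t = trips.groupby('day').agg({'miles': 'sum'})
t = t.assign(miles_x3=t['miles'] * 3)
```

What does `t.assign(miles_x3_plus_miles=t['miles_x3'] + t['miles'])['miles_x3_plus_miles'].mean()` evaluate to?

890.0

group by day, sum of miles:
     miles
day       
Mon    328
Wed    117
add column miles_x3 = t['miles'] * 3:
     miles  miles_x3
day                 
Mon    328       984
Wed    117       351
add column miles_x3_plus_miles = t['miles_x3'] + t['miles']:
     miles  miles_x3  miles_x3_plus_miles
day                                      
Mon    328       984                 1312
Wed    117       351                  468
Then the mean of column 'miles_x3_plus_miles': 890.0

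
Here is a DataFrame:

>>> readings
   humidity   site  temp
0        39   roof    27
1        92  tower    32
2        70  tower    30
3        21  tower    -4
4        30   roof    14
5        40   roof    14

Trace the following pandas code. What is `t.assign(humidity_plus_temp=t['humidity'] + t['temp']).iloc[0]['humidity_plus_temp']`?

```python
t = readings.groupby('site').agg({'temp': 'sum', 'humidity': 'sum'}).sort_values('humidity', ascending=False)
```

group by site: sum(temp), sum(humidity):
       temp  humidity
site                 
roof     55       109
tower    58       183
sort by humidity descending:
       temp  humidity
site                 
tower    58       183
roof     55       109
add column humidity_plus_temp = t['humidity'] + t['temp']:
       temp  humidity  humidity_plus_temp
site                                     
tower    58       183                 241
roof     55       109                 164

241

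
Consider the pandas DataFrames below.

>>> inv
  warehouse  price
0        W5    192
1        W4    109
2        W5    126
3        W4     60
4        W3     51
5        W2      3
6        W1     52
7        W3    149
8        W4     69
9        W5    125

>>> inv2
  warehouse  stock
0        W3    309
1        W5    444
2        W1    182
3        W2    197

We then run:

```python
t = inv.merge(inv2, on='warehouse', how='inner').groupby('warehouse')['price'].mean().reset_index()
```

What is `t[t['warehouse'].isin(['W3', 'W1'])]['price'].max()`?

merge on 'warehouse' (how='inner') → 7 rows:
  warehouse  price  stock
0        W5    192    444
1        W5    126    444
2        W3     51    309
3        W2      3    197
4        W1     52    182
5        W3    149    309
6        W5    125    444
group by warehouse, mean of price:
warehouse
W1     52.000000
W2      3.000000
W3    100.000000
W5    147.666667
Name: price, dtype: float64
reset_index():
  warehouse       price
0        W1   52.000000
1        W2    3.000000
2        W3  100.000000
3        W5  147.666667
filter rows where warehouse in ['W3', 'W1']:
  warehouse  price
0        W1   52.0
2        W3  100.0

100.0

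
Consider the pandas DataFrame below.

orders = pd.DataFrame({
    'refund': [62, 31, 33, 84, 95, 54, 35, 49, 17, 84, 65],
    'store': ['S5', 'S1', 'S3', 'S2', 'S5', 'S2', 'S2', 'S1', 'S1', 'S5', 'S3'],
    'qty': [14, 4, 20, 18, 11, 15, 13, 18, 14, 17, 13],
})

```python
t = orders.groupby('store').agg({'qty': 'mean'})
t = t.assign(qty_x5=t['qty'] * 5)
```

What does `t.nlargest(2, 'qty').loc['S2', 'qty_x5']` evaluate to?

group by store, mean of qty:
             qty
store           
S1     12.000000
S2     15.333333
S3     16.500000
S5     14.000000
add column qty_x5 = t['qty'] * 5:
             qty     qty_x5
store                      
S1     12.000000  60.000000
S2     15.333333  76.666667
S3     16.500000  82.500000
S5     14.000000  70.000000
take 2 rows with largest qty:
             qty     qty_x5
store                      
S3     16.500000  82.500000
S2     15.333333  76.666667

76.6666666667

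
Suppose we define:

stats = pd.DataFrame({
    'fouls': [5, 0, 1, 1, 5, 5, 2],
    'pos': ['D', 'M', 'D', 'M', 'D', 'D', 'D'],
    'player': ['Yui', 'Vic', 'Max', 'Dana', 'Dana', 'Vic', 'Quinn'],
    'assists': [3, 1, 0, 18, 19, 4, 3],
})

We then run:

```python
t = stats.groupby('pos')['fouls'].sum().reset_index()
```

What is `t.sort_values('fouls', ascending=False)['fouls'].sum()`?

19

group by pos, sum of fouls:
pos
D    18
M     1
Name: fouls, dtype: int64
reset_index():
  pos  fouls
0   D     18
1   M      1
sort by fouls descending:
  pos  fouls
0   D     18
1   M      1
Finally, sum of column 'fouls' = 19.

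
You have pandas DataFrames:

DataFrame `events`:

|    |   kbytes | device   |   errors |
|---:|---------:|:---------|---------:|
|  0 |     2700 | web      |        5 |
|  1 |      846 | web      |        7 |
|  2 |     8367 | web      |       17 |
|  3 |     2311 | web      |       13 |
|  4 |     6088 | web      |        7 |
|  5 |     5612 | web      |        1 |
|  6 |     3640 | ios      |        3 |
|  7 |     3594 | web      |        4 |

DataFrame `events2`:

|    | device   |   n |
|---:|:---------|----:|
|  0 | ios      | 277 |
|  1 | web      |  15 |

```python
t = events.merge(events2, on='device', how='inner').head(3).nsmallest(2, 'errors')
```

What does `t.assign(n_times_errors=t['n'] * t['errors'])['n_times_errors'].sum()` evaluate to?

180

merge on 'device' (how='inner') → 8 rows:
   kbytes device  errors    n
0    2700    web       5   15
1     846    web       7   15
2    8367    web      17   15
3    2311    web      13   15
4    6088    web       7   15
5    5612    web       1   15
6    3640    ios       3  277
7    3594    web       4   15
take first 3 rows:
   kbytes device  errors   n
0    2700    web       5  15
1     846    web       7  15
2    8367    web      17  15
take 2 rows with smallest errors:
   kbytes device  errors   n
0    2700    web       5  15
1     846    web       7  15
add column n_times_errors = t['n'] * t['errors']:
   kbytes device  errors   n  n_times_errors
0    2700    web       5  15              75
1     846    web       7  15             105
Hence 180.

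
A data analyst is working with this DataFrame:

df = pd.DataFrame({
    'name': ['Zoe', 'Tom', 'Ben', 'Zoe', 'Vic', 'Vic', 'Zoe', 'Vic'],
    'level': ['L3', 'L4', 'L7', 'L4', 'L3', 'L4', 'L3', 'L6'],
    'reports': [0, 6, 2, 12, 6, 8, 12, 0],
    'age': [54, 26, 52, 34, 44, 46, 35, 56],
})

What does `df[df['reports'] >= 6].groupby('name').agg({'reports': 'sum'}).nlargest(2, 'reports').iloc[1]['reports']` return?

filter rows where reports >= 6:
  name level  reports  age
1  Tom    L4        6   26
3  Zoe    L4       12   34
4  Vic    L3        6   44
5  Vic    L4        8   46
6  Zoe    L3       12   35
group by name, sum of reports:
      reports
name         
Tom         6
Vic        14
Zoe        24
take 2 rows with largest reports:
      reports
name         
Zoe        24
Vic        14

14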